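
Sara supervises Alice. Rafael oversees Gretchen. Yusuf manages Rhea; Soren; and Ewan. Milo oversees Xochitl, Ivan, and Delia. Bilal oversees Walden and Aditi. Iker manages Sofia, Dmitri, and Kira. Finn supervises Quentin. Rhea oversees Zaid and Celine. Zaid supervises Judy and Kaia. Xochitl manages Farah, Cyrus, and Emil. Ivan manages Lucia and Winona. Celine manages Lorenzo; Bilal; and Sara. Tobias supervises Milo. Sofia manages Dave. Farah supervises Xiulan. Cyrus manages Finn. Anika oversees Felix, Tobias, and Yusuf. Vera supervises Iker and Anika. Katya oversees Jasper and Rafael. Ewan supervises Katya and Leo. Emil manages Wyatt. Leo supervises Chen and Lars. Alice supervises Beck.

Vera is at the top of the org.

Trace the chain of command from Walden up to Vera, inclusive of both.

Walden reports to Bilal. Bilal reports to Celine. Celine reports to Rhea. Rhea reports to Yusuf. Yusuf reports to Anika. Anika reports to Vera. Vera is at the top.

Walden -> Bilal -> Celine -> Rhea -> Yusuf -> Anika -> Vera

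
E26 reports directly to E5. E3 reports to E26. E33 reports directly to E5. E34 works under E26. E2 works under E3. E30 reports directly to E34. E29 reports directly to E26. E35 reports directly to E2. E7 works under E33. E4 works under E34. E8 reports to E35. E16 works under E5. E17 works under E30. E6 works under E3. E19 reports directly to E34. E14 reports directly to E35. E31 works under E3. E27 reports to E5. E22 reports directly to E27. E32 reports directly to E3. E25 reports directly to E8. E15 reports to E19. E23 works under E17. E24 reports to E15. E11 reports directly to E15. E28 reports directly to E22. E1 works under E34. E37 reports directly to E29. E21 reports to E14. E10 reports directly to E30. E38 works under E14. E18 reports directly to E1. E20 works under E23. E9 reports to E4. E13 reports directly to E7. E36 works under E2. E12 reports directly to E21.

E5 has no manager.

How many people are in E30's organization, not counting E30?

4

E30 directly manages E17, E10. Under E17: E23, E20 (2). E10 has no reports. So E30's organization is 2 direct reports plus everyone under them: 3 + 1 = 4.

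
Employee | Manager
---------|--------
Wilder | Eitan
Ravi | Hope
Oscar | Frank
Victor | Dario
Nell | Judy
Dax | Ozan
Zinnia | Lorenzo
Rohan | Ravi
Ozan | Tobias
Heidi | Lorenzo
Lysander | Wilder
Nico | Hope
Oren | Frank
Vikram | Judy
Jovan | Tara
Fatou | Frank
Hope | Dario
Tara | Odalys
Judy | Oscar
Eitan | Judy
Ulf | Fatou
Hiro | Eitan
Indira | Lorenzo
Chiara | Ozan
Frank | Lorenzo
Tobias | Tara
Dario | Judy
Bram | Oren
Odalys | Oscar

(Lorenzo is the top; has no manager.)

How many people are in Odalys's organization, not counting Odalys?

6

Odalys directly manages Tara. Under Tara: Jovan, Tobias, Ozan, Chiara, Dax (5). That's 6 in total.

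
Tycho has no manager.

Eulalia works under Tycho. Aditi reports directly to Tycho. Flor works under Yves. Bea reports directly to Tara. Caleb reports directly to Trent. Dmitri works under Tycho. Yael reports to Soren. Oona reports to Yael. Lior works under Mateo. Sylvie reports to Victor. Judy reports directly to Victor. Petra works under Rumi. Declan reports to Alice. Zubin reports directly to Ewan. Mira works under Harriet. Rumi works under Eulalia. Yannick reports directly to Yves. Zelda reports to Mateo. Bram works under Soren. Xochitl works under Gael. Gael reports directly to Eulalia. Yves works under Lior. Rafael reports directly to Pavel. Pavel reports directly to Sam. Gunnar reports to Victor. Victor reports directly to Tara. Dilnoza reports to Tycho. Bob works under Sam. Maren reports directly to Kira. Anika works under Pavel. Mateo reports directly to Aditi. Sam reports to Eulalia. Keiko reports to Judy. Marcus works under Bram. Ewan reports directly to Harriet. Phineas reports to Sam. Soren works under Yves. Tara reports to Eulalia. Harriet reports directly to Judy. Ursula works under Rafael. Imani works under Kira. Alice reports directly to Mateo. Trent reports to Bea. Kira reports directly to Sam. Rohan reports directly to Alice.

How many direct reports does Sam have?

Sam directly manages Pavel, Kira, Bob, Phineas. That is 4 direct reports.

4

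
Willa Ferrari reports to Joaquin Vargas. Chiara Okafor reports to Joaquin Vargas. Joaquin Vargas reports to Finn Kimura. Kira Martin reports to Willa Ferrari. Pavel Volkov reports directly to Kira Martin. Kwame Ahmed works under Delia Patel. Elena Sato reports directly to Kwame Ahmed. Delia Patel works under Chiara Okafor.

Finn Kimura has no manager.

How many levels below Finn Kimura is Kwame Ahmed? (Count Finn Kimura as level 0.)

Chain from Kwame Ahmed up to Finn Kimura: Kwame Ahmed → Delia Patel → Chiara Okafor → Joaquin Vargas → Finn Kimura. That is 4 steps up, so Kwame Ahmed is 4 levels below Finn Kimura.

4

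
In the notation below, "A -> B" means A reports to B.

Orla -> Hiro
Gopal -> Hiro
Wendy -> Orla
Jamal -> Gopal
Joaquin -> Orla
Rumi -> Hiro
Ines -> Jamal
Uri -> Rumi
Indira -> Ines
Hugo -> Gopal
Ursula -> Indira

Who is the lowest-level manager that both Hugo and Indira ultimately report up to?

Gopal

Hugo's chain of managers is Gopal, Hiro. Indira's chain of managers is Ines, Jamal, Gopal, Hiro. The first manager that appears in both chains is Gopal.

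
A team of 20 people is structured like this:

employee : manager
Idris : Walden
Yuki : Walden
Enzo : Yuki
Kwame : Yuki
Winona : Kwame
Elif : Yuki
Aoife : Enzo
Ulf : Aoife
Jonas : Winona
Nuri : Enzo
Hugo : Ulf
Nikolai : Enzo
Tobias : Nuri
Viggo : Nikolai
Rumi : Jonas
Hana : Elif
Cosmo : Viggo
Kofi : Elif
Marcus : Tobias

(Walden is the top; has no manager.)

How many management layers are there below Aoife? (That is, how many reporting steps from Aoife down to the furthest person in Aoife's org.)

2

The longest chain under Aoife runs Aoife → Ulf → Hugo, which is 2 levels below Aoife.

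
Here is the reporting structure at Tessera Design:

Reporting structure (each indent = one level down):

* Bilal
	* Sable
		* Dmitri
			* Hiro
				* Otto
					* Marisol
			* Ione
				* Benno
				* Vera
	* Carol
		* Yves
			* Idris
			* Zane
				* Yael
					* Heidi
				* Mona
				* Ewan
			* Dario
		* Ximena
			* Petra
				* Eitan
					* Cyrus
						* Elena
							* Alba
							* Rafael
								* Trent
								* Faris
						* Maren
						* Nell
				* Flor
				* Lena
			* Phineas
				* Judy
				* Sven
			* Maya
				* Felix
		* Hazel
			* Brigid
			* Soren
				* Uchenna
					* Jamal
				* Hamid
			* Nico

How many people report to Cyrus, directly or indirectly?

7

Cyrus directly manages Elena, Maren, Nell. Under Elena: Rafael, Faris, Trent, Alba (4). Maren has no reports. Nell has no reports. So Cyrus's organization is 3 direct reports plus everyone under them: 5 + 1 + 1 = 7.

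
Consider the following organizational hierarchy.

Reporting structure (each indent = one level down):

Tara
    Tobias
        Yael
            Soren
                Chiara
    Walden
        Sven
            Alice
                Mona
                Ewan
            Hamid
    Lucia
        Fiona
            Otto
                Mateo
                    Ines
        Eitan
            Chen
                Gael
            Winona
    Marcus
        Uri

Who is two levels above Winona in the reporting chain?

Lucia

Winona reports to Eitan, and Eitan reports to Lucia. So Winona's skip-level manager is Lucia.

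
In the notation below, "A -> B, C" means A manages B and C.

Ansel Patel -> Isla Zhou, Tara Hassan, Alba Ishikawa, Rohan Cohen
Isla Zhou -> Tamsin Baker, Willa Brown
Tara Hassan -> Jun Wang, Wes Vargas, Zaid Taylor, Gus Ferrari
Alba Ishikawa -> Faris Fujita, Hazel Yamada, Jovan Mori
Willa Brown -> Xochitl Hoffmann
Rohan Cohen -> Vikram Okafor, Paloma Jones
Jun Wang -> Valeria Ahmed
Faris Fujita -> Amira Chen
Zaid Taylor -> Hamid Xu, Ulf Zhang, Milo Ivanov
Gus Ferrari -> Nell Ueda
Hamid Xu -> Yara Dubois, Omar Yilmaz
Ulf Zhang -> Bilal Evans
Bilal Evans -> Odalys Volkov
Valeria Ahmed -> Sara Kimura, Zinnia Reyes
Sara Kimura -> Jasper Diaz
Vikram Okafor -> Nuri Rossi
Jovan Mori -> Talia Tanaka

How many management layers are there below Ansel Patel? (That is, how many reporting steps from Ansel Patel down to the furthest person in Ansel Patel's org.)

The longest chain under Ansel Patel runs Ansel Patel → Tara Hassan → Zaid Taylor → Ulf Zhang → Bilal Evans → Odalys Volkov, which is 5 levels below Ansel Patel.

5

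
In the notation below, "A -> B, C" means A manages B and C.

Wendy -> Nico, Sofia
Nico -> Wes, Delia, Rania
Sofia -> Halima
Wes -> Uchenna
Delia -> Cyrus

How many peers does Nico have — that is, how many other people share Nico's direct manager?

1

Nico reports to Wendy. Wendy's other direct reports are Sofia — 1 peer.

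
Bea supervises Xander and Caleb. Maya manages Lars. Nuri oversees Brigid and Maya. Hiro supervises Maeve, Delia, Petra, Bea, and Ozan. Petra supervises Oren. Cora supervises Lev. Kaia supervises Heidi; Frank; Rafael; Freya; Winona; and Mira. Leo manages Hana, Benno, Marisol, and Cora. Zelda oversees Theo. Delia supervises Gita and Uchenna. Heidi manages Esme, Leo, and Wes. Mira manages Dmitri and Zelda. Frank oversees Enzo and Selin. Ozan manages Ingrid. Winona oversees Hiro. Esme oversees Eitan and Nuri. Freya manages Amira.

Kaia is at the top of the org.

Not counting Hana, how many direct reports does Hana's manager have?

Hana reports to Leo. Leo's other direct reports are Benno, Marisol, Cora — 3 peers.

3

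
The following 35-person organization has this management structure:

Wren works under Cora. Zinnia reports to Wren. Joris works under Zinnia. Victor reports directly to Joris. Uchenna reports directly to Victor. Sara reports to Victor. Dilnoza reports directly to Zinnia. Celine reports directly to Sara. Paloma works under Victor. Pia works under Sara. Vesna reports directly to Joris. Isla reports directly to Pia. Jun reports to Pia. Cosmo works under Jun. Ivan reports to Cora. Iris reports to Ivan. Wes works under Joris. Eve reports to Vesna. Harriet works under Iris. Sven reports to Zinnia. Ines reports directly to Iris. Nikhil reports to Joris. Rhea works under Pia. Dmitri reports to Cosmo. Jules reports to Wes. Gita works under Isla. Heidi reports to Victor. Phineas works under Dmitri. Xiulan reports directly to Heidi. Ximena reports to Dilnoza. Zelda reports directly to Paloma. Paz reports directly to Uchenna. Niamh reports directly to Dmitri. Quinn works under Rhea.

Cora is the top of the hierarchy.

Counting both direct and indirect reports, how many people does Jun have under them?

4

Jun directly manages Cosmo. Under Cosmo: Dmitri, Niamh, Phineas (3). That's 4 in total.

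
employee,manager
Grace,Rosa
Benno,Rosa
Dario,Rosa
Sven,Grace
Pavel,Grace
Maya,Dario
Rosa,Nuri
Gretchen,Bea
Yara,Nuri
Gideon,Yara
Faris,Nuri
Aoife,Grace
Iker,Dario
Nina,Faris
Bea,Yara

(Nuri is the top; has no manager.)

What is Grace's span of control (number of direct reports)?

Grace directly manages Sven, Aoife, Pavel. That is 3 direct reports.

3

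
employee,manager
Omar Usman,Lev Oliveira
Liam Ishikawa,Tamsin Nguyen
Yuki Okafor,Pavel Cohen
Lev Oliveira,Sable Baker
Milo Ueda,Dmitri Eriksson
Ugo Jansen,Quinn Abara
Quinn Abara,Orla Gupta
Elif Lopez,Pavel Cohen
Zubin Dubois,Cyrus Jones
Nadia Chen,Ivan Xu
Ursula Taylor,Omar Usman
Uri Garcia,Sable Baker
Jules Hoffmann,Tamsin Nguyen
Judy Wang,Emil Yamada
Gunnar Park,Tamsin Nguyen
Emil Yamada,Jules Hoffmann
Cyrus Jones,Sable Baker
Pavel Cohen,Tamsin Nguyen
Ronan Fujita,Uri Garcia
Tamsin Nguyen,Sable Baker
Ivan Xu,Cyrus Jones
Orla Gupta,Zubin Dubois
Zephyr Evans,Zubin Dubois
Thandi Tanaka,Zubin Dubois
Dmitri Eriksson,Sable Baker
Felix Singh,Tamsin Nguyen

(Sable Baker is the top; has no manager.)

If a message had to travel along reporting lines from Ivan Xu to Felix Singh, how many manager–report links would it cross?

Ivan Xu is 2 levels below Sable Baker, and Felix Singh is 2 levels below Sable Baker (their lowest common manager). The shortest path runs up from Ivan Xu to Sable Baker and back down to Felix Singh: 2 + 2 = 4 links.

4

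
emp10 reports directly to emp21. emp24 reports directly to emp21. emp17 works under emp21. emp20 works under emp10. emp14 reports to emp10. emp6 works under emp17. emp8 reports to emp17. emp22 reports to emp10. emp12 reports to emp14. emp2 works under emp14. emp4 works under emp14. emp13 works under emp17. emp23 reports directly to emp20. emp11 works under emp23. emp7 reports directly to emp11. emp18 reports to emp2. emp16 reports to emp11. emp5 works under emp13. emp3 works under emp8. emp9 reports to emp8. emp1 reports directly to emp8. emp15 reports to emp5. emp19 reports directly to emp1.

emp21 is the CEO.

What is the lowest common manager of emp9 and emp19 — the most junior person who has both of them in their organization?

emp8

emp9's chain of managers is emp8, emp17, emp21. emp19's chain of managers is emp1, emp8, emp17, emp21. The first manager that appears in both chains is emp8.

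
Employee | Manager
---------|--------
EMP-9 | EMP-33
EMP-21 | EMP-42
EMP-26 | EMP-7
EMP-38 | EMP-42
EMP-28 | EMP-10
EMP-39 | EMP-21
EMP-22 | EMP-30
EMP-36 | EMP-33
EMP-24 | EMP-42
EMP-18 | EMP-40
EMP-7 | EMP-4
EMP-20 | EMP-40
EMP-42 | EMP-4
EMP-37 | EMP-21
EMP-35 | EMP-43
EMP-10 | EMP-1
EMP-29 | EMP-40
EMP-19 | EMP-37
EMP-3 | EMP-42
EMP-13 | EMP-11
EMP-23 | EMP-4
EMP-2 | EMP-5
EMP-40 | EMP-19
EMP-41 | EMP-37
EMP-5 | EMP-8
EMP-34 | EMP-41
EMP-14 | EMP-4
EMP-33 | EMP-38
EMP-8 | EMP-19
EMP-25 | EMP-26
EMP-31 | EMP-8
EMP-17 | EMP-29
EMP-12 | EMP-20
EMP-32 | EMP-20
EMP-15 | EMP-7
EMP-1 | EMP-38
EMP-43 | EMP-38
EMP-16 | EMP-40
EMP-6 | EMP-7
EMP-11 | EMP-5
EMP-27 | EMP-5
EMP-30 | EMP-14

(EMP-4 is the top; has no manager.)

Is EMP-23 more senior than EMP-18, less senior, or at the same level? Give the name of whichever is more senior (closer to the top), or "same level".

EMP-23

EMP-23 is 1 level below EMP-4; EMP-18 is 6. EMP-23 is higher.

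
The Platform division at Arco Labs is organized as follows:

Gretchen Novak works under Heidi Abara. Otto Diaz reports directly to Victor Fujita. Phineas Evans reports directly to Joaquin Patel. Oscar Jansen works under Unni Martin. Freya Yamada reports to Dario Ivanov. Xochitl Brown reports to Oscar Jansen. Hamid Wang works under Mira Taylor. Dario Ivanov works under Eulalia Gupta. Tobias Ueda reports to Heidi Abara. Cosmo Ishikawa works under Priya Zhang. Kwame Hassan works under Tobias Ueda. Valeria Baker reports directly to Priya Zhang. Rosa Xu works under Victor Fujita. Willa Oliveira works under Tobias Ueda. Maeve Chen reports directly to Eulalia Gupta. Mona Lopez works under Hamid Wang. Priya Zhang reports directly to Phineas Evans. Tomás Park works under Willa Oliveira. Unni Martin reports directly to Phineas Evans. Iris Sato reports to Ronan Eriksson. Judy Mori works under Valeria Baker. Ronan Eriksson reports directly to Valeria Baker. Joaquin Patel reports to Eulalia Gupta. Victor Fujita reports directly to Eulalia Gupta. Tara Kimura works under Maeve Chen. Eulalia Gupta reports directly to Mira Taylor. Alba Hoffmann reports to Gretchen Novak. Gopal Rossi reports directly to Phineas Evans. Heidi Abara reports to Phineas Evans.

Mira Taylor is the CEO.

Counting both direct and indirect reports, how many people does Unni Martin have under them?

2

Unni Martin directly manages Oscar Jansen. Under Oscar Jansen: Xochitl Brown (1). That's 2 in total.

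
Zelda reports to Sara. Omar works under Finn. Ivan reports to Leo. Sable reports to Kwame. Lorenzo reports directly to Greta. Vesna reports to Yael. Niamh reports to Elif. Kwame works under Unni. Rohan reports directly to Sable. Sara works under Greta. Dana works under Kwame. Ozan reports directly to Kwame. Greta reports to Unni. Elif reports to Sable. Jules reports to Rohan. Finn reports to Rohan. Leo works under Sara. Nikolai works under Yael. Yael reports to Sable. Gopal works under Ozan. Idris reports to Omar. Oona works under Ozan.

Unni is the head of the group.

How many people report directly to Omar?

Omar directly manages Idris. That is 1 direct report.

1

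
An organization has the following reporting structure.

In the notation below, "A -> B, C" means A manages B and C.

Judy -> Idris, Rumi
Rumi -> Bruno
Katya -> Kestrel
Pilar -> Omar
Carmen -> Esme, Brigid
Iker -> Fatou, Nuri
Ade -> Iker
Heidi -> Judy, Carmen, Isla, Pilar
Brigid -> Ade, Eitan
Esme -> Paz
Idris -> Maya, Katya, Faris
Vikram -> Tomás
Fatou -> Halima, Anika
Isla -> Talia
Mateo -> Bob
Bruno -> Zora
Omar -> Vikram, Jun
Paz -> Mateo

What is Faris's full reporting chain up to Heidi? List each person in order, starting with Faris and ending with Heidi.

Faris -> Idris -> Judy -> Heidi

Faris reports to Idris. Idris reports to Judy. Judy reports to Heidi. Heidi is at the top.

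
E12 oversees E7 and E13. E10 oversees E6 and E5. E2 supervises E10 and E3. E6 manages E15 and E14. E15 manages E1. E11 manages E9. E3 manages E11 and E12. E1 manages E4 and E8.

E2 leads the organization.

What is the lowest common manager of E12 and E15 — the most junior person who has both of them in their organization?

E12's chain of managers is E3, E2. E15's chain of managers is E6, E10, E2. The first manager that appears in both chains is E2.

E2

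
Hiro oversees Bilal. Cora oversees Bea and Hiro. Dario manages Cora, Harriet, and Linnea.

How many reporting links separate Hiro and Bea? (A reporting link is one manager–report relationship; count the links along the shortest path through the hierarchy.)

2

Hiro is 1 level below Cora, and Bea is 1 level below Cora (their lowest common manager). The shortest path runs up from Hiro to Cora and back down to Bea: 1 + 1 = 2 links.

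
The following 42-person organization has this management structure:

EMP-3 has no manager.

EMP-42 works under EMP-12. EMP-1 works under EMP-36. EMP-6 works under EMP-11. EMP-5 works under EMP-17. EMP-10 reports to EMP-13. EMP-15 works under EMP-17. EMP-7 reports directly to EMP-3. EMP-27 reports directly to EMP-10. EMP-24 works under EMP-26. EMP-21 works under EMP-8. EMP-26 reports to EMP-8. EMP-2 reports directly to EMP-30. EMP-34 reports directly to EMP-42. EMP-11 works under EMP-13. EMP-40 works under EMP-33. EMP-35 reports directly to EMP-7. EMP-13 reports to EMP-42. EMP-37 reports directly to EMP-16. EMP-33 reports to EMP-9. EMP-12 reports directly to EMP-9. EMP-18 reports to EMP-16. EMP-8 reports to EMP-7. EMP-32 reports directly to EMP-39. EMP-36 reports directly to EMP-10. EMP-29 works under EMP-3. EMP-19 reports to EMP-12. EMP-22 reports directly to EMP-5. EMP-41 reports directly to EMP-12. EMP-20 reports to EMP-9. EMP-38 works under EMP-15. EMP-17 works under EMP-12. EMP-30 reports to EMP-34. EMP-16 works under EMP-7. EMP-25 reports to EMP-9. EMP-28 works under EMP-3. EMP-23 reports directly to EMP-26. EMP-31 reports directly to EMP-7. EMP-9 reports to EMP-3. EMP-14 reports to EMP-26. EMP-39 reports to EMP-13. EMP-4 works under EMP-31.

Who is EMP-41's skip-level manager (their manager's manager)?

EMP-41 reports to EMP-12, and EMP-12 reports to EMP-9. So EMP-41's skip-level manager is EMP-9.

EMP-9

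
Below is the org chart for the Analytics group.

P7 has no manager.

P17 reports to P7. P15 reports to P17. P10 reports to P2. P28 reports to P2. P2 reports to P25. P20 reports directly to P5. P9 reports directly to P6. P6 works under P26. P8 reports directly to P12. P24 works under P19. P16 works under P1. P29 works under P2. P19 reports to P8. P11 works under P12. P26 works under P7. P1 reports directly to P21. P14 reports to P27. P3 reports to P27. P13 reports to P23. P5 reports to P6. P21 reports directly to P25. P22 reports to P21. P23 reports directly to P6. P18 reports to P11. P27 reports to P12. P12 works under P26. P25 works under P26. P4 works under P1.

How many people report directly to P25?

2

P25 directly manages P21, P2. That is 2 direct reports.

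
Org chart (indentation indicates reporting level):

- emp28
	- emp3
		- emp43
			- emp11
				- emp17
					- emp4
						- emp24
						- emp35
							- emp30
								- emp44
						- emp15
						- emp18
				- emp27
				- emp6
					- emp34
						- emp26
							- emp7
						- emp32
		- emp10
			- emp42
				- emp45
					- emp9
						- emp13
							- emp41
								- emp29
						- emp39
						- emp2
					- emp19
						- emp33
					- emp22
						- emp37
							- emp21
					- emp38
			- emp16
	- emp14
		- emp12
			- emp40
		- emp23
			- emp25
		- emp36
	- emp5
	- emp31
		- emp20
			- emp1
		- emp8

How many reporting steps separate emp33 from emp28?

6

Chain from emp33 up to emp28: emp33 → emp19 → emp45 → emp42 → emp10 → emp3 → emp28. That is 6 steps up, so emp33 is 6 levels below emp28.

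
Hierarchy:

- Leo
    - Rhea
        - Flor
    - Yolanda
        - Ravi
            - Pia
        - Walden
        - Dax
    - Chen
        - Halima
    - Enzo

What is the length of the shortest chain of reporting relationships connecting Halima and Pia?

5

Halima is 2 levels below Leo, and Pia is 3 levels below Leo (their lowest common manager). The shortest path runs up from Halima to Leo and back down to Pia: 2 + 3 = 5 links.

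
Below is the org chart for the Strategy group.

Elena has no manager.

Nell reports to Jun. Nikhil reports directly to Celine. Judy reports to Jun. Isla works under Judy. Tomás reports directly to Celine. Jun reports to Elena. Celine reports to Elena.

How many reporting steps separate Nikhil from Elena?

2

Chain from Nikhil up to Elena: Nikhil → Celine → Elena. That is 2 steps up, so Nikhil is 2 levels below Elena.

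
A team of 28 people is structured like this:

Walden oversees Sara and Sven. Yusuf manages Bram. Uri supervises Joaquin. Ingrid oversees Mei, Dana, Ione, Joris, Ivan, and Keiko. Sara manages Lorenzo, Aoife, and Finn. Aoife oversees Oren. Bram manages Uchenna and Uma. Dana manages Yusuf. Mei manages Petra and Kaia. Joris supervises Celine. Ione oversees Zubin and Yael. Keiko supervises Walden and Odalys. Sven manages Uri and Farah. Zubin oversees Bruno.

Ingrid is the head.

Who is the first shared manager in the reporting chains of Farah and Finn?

Walden

Farah's chain of managers is Sven, Walden, Keiko, Ingrid. Finn's chain of managers is Sara, Walden, Keiko, Ingrid. The first manager that appears in both chains is Walden.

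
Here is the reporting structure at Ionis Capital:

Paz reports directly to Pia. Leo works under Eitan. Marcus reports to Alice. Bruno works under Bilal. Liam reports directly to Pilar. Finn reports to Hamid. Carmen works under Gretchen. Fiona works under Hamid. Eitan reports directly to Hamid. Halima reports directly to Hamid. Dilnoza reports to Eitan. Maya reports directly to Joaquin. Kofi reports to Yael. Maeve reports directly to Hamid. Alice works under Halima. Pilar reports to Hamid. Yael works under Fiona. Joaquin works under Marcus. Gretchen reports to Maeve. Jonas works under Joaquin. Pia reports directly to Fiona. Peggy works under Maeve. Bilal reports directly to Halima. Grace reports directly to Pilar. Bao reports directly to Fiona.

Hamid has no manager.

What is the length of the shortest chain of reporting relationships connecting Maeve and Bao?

3

Maeve is 1 level below Hamid, and Bao is 2 levels below Hamid (their lowest common manager). The shortest path runs up from Maeve to Hamid and back down to Bao: 1 + 2 = 3 links.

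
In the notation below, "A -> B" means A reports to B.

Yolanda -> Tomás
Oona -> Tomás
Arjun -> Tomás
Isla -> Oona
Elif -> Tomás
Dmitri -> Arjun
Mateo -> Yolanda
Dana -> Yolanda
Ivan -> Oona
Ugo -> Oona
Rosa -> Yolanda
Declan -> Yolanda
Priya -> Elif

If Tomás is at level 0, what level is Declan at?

2

Chain from Declan up to Tomás: Declan → Yolanda → Tomás. That is 2 steps up, so Declan is 2 levels below Tomás.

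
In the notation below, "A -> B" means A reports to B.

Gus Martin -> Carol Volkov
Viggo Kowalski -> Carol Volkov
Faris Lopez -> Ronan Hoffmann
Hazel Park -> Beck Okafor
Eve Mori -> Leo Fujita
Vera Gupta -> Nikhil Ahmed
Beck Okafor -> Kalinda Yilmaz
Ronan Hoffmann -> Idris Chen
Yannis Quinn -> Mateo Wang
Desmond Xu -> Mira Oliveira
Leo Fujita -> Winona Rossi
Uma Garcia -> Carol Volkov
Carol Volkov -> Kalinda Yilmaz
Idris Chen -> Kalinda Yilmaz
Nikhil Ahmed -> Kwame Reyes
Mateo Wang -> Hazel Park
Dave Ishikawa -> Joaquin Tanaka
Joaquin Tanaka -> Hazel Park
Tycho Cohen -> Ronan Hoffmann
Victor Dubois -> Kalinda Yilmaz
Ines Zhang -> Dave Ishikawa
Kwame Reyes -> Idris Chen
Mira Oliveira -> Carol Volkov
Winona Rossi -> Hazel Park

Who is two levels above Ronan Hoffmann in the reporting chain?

Ronan Hoffmann reports to Idris Chen, and Idris Chen reports to Kalinda Yilmaz. So Ronan Hoffmann's skip-level manager is Kalinda Yilmaz.

Kalinda Yilmaz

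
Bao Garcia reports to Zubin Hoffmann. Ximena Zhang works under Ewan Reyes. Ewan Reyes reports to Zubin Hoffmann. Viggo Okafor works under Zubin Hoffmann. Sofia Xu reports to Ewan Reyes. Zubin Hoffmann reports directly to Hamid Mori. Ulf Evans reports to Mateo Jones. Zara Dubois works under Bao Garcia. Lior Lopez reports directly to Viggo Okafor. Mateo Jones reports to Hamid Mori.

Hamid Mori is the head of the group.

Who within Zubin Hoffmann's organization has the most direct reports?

Zubin Hoffmann

Direct-report counts within Zubin Hoffmann's organization: Zubin Hoffmann has 3; Viggo Okafor has 1; Bao Garcia has 1; Ewan Reyes has 2. The largest is 3, held by Zubin Hoffmann.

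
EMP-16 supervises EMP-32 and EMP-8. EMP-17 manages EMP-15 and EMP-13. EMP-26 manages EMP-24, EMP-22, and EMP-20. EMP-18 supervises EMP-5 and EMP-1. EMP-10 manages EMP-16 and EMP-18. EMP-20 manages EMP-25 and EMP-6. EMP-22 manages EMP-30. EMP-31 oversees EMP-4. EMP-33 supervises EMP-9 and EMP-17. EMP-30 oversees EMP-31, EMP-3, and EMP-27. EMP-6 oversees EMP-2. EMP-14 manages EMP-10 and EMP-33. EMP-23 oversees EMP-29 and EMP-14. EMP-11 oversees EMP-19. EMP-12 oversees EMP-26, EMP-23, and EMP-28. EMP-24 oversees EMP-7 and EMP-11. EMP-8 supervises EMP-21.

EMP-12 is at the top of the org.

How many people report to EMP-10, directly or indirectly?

7

EMP-10 directly manages EMP-16, EMP-18. Under EMP-16: EMP-8, EMP-21, EMP-32 (3). Under EMP-18: EMP-1, EMP-5 (2). So EMP-10's organization is 2 direct reports plus everyone under them: 4 + 3 = 7.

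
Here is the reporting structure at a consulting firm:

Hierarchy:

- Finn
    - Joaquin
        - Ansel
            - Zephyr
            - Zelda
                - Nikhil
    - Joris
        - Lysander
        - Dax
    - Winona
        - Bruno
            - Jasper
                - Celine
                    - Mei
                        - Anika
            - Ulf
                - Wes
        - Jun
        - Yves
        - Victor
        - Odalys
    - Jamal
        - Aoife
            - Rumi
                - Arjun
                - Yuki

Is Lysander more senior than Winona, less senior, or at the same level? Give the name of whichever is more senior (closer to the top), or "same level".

Winona

Lysander is 2 levels below Finn; Winona is 1. Winona is higher.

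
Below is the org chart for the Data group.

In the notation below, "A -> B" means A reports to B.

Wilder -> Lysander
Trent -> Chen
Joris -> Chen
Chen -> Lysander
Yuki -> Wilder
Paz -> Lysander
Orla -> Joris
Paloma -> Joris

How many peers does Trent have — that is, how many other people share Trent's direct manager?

Trent reports to Chen. Chen's other direct reports are Joris — 1 peer.

1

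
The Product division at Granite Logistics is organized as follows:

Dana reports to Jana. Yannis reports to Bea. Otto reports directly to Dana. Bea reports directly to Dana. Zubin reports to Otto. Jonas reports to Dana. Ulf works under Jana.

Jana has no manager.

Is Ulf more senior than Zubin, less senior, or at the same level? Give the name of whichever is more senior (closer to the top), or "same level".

Ulf is 1 level below Jana; Zubin is 3. Ulf is higher.

Ulf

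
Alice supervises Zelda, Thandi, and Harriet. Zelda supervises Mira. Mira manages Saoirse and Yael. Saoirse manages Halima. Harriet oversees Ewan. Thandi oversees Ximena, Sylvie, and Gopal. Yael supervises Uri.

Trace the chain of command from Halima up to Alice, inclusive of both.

Halima -> Saoirse -> Mira -> Zelda -> Alice

Halima reports to Saoirse. Saoirse reports to Mira. Mira reports to Zelda. Zelda reports to Alice. Alice is at the top.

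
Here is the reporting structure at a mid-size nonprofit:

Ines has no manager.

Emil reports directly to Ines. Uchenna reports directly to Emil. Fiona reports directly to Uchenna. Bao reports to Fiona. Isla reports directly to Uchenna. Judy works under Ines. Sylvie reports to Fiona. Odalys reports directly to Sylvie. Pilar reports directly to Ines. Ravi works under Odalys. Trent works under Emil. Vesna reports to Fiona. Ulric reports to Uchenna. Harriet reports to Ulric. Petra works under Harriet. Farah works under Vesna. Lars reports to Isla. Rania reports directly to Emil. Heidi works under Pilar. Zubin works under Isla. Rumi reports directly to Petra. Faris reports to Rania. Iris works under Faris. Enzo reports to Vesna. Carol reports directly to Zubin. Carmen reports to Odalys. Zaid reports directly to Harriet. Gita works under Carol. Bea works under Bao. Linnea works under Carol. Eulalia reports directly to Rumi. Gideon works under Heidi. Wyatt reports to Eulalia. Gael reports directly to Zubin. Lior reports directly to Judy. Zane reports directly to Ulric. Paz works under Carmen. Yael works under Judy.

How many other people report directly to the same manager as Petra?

1

Petra reports to Harriet. Harriet's other direct reports are Zaid — 1 peer.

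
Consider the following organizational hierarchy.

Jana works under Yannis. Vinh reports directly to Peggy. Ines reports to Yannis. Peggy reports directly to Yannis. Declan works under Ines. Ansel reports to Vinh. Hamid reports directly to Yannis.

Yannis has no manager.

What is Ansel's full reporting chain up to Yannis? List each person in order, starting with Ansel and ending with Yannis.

Ansel reports to Vinh. Vinh reports to Peggy. Peggy reports to Yannis. Yannis is at the top.

Ansel -> Vinh -> Peggy -> Yannis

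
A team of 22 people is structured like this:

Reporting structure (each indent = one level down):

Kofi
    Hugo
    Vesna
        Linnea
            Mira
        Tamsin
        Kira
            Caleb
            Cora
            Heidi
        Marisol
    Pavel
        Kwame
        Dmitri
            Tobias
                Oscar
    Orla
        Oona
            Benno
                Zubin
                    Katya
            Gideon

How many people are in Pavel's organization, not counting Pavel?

Pavel directly manages Kwame, Dmitri. Kwame has no reports. Under Dmitri: Tobias, Oscar (2). So Pavel's organization is 2 direct reports plus everyone under them: 1 + 3 = 4.

4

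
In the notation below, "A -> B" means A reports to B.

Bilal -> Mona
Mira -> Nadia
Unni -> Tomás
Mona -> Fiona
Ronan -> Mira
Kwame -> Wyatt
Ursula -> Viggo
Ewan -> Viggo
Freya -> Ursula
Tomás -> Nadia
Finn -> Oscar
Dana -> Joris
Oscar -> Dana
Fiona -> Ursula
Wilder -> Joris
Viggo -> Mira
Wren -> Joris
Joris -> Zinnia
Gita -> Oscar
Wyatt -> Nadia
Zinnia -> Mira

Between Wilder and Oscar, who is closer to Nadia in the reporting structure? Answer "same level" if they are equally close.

Wilder is 4 levels below Nadia; Oscar is 5. Wilder is higher.

Wilder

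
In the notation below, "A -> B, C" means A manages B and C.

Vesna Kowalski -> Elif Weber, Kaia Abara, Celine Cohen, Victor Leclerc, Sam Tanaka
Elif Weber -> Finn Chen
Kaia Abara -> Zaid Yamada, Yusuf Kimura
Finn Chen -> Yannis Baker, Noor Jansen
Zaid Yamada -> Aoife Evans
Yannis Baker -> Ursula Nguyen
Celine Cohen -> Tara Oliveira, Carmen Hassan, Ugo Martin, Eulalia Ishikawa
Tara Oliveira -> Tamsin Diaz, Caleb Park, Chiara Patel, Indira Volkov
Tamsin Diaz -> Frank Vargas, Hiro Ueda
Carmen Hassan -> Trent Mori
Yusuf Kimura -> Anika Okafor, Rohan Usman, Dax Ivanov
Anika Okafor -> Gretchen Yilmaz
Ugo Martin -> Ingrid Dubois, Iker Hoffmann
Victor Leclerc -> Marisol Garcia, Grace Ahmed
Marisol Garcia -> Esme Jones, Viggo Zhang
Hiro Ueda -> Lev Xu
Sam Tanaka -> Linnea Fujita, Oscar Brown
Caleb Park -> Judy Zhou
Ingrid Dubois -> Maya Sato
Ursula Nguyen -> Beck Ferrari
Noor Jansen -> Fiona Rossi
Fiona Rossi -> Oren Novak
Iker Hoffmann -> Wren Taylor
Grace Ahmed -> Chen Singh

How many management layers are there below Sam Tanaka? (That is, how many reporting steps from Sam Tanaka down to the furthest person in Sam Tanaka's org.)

The longest chain under Sam Tanaka runs Sam Tanaka → Oscar Brown, which is 1 level below Sam Tanaka.

1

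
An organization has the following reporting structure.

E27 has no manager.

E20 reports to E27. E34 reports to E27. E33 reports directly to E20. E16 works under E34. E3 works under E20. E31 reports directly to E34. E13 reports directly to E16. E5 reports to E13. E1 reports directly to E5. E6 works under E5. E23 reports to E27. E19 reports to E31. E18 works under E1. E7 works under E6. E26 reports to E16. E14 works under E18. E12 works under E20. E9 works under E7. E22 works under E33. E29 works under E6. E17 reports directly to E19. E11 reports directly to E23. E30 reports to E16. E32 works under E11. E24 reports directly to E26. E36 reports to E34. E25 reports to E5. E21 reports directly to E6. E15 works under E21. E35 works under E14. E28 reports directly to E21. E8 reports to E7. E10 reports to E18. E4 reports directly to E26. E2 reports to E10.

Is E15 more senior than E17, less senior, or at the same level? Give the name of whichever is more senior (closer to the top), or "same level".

E15 is 7 levels below E27; E17 is 4. E17 is higher.

E17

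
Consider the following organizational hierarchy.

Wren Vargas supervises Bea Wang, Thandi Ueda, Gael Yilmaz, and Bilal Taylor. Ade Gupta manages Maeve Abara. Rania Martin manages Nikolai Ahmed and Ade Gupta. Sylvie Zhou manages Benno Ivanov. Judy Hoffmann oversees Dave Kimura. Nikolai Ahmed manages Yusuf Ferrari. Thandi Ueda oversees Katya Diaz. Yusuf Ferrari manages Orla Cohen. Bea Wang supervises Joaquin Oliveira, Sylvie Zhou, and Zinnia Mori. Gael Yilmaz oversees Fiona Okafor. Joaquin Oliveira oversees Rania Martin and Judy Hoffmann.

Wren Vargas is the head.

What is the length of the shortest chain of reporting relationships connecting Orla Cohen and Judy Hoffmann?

5

Orla Cohen is 4 levels below Joaquin Oliveira, and Judy Hoffmann is 1 level below Joaquin Oliveira (their lowest common manager). The shortest path runs up from Orla Cohen to Joaquin Oliveira and back down to Judy Hoffmann: 4 + 1 = 5 links.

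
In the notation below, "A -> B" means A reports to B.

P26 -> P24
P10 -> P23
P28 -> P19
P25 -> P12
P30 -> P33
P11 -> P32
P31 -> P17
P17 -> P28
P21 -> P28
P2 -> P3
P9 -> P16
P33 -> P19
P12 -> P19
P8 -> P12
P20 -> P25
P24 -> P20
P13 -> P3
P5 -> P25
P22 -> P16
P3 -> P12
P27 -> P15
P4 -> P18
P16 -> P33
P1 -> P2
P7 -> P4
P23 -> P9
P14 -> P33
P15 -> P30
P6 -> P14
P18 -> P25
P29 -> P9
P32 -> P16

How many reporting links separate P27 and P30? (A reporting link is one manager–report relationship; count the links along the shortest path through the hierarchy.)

P27 is in P30's organization: the chain from P27 up to P30 is P27 → P15 → P30, which is 2 links.

2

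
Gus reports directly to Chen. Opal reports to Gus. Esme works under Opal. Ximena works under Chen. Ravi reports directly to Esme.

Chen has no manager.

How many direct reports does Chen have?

2

Chen directly manages Gus, Ximena. That is 2 direct reports.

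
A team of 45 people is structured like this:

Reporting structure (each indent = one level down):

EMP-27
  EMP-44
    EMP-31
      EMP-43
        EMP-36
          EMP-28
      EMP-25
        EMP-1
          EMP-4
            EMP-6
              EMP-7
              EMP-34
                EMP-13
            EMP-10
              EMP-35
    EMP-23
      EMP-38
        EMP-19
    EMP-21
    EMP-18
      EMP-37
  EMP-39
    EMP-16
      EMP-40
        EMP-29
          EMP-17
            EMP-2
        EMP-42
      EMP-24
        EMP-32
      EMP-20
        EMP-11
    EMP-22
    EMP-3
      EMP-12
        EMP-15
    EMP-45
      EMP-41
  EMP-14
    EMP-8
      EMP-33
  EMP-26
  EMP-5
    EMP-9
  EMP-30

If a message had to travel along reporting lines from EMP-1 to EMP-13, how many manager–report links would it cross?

EMP-13 is in EMP-1's organization: the chain from EMP-13 up to EMP-1 is EMP-13 → EMP-34 → EMP-6 → EMP-4 → EMP-1, which is 4 links.

4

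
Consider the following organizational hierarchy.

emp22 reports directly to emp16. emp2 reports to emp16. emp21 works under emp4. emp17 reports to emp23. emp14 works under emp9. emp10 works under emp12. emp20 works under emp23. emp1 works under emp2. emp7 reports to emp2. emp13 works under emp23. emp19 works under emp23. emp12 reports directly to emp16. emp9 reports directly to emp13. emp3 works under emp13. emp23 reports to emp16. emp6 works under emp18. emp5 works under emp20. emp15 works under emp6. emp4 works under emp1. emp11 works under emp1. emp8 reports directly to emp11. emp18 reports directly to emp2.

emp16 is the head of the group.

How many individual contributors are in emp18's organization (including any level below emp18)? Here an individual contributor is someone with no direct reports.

1

The only person in emp18's organization with no one reporting to them is emp15. That is 1.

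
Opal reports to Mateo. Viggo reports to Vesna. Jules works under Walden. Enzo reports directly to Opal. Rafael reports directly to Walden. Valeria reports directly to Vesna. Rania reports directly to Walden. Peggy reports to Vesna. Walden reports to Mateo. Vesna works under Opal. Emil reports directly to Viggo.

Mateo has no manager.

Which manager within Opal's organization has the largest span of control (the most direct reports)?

Vesna

Direct-report counts within Opal's organization: Opal has 2; Vesna has 3; Viggo has 1. The largest is 3, held by Vesna.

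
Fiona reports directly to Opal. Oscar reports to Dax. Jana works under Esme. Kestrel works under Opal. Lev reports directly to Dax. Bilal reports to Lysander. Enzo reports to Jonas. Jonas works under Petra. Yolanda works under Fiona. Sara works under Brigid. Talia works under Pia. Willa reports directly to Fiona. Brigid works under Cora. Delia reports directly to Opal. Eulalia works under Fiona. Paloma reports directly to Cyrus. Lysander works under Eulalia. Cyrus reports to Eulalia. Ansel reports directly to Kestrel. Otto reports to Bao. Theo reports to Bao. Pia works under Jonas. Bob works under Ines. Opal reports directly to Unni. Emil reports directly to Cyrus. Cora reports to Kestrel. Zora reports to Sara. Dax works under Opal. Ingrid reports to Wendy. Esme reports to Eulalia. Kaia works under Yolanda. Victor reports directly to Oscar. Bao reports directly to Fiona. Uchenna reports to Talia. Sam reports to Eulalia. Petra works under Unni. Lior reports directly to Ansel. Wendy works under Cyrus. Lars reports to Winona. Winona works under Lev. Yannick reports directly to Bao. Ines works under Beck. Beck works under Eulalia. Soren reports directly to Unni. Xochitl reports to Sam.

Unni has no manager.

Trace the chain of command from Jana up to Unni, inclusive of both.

Jana reports to Esme. Esme reports to Eulalia. Eulalia reports to Fiona. Fiona reports to Opal. Opal reports to Unni. Unni is at the top.

Jana -> Esme -> Eulalia -> Fiona -> Opal -> Unni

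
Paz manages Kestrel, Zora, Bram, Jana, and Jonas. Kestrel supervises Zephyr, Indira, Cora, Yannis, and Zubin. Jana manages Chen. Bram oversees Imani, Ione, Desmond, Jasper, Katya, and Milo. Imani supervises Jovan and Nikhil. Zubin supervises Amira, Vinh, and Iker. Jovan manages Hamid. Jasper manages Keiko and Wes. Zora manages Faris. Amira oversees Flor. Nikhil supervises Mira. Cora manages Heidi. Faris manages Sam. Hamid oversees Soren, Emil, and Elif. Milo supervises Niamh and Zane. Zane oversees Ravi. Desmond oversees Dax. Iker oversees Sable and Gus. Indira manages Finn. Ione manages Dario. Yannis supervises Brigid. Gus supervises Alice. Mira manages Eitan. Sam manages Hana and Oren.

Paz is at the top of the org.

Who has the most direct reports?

Bram

Direct-report counts: Paz has 5; Zora has 1; Faris has 1; Sam has 2; Bram has 6; Ione has 1; Desmond has 1; Milo has 2; Zane has 1; Jasper has 2; Imani has 2; Nikhil has 1; Mira has 1; Jovan has 1; Hamid has 3; Jana has 1; Kestrel has 5; Yannis has 1; Indira has 1; Cora has 1; Zubin has 3; Iker has 2; Gus has 1; Amira has 1. The largest is 6, held by Bram.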